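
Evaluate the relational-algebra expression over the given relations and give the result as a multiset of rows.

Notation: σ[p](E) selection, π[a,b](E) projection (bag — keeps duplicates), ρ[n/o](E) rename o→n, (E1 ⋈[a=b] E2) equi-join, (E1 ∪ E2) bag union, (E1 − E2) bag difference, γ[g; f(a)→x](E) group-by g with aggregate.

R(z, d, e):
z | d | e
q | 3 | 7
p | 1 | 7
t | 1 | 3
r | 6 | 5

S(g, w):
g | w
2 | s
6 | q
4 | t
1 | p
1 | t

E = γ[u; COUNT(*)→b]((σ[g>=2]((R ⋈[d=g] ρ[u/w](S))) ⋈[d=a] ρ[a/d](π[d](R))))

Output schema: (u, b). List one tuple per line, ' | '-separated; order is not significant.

Stepwise |·|:
  R → 4
  S → 5
  ρ[u/w](S) → 5
  (R ⋈[d=g] ρ[u/w](S)) → 5
  σ[g>=2]((R ⋈[d=g] ρ[u/w](S))) → 1
  R → 4
  π[d](R) → 4
  ρ[a/d](π[d](R)) → 4
  (σ[g>=2]((R ⋈[d=g] ρ[u/w](S))) ⋈[d=a] ρ[a/d](π[d](R))) → 1
  γ[u; COUNT(*)→b]((σ[g>=2]((R ⋈[d=g] ρ[u/w](S))) ⋈[d=a] ρ[a/d](π[d](R)))) → 1

== RESULT ==
u | b
q | 1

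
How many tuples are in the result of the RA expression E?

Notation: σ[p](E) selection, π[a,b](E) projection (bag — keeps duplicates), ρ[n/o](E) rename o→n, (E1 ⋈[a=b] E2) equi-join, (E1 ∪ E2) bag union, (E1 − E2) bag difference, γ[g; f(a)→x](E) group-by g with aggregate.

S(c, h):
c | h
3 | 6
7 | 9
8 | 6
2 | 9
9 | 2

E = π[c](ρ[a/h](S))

Subexpression sizes:
  S → 5
  ρ[a/h](S) → 5
  π[c](ρ[a/h](S)) → 5

|E| = 5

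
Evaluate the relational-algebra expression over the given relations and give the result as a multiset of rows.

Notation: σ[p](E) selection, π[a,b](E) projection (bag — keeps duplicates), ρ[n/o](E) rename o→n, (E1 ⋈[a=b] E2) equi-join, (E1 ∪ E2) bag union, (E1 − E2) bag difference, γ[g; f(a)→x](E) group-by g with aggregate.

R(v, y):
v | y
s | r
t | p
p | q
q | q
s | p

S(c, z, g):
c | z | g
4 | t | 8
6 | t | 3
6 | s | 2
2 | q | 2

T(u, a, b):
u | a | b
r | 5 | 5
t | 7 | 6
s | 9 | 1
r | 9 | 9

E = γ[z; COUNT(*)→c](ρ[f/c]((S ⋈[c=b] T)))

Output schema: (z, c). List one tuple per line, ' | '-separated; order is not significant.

Subexpression sizes:
  S → 4
  T → 4
  (S ⋈[c=b] T) → 2
  ρ[f/c]((S ⋈[c=b] T)) → 2
  γ[z; COUNT(*)→c](ρ[f/c]((S ⋈[c=b] T))) → 2

== RESULT ==
z | c
s | 1
t | 1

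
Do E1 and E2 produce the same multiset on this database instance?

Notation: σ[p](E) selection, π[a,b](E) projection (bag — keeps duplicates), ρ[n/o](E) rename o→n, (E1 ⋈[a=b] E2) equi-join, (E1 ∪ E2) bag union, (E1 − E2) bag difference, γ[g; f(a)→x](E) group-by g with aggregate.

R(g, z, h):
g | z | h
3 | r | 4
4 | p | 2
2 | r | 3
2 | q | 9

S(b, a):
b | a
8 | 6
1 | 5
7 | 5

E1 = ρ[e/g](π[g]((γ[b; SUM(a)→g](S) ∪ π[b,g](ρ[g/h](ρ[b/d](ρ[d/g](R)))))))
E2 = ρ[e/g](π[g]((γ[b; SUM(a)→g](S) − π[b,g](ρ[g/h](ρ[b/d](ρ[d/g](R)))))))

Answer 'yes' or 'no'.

E1 row counts bottom-up:
  S → 3
  γ[b; SUM(a)→g](S) → 3
  R → 4
  ρ[d/g](R) → 4
  ρ[b/d](ρ[d/g](R)) → 4
  ρ[g/h](ρ[b/d](ρ[d/g](R))) → 4
  π[b,g](ρ[g/h](ρ[b/d](ρ[d/g](R)))) → 4
  (γ[b; SUM(a)→g](S) ∪ π[b,g](ρ[g/h](ρ[b/d](ρ[d/g](R))))) → 7
  π[g]((γ[b; SUM(a)→g](S) ∪ π[b,g](ρ[g/h](ρ[b/d](ρ[d/g](R)))))) → 7
  ρ[e/g](π[g]((γ[b; SUM(a)→g](S) ∪ π[b,g](ρ[g/h](ρ[b/d](ρ[d/g](R))))))) → 7
E2 row counts bottom-up:
  S → 3
  γ[b; SUM(a)→g](S) → 3
  R → 4
  ρ[d/g](R) → 4
  ρ[b/d](ρ[d/g](R)) → 4
  ρ[g/h](ρ[b/d](ρ[d/g](R))) → 4
  π[b,g](ρ[g/h](ρ[b/d](ρ[d/g](R)))) → 4
  (γ[b; SUM(a)→g](S) − π[b,g](ρ[g/h](ρ[b/d](ρ[d/g](R))))) → 3
  π[g]((γ[b; SUM(a)→g](S) − π[b,g](ρ[g/h](ρ[b/d](ρ[d/g](R)))))) → 3
  ρ[e/g](π[g]((γ[b; SUM(a)→g](S) − π[b,g](ρ[g/h](ρ[b/d](ρ[d/g](R))))))) → 3

E1 result:
e
2
3
4
5
5
6
9
E2 result:
e
5
5
6
Witness: (2,) appears 1× in E1 but 0× in E2.

no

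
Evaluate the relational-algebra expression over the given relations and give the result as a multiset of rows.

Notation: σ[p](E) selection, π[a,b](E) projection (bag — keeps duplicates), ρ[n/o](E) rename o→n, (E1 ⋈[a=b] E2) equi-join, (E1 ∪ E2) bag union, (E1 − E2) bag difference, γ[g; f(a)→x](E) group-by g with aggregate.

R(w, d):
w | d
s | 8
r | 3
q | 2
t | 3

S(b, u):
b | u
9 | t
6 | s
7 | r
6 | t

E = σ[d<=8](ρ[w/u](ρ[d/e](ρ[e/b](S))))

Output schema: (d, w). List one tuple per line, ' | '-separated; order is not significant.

Stepwise |·|:
  S → 4
  ρ[e/b](S) → 4
  ρ[d/e](ρ[e/b](S)) → 4
  ρ[w/u](ρ[d/e](ρ[e/b](S))) → 4
  σ[d<=8](ρ[w/u](ρ[d/e](ρ[e/b](S)))) → 3

== RESULT ==
d | w
6 | s
6 | t
7 | r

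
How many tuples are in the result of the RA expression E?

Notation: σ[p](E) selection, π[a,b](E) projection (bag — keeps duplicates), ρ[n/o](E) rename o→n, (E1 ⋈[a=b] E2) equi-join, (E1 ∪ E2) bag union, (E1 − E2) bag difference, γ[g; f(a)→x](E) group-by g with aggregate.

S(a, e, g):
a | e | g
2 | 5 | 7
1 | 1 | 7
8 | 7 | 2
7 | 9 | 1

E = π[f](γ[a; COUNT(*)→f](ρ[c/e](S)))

Per-node cardinality:
  S → 4
  ρ[c/e](S) → 4
  γ[a; COUNT(*)→f](ρ[c/e](S)) → 4
  π[f](γ[a; COUNT(*)→f](ρ[c/e](S))) → 4

|E| = 4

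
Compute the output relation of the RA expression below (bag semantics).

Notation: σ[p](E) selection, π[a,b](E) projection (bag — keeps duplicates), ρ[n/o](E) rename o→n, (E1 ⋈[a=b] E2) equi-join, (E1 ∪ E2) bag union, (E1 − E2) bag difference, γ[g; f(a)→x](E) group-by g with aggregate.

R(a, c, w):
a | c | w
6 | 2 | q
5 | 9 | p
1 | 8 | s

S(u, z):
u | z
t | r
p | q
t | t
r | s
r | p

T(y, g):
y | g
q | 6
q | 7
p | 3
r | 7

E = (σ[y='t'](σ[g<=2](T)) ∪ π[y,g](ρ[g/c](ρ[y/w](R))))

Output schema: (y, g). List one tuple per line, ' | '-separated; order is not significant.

Per-node cardinality:
  T → 4
  σ[g<=2](T) → 0
  σ[y='t'](σ[g<=2](T)) → 0
  R → 3
  ρ[y/w](R) → 3
  ρ[g/c](ρ[y/w](R)) → 3
  π[y,g](ρ[g/c](ρ[y/w](R))) → 3
  (σ[y='t'](σ[g<=2](T)) ∪ π[y,g](ρ[g/c](ρ[y/w](R)))) → 3

== RESULT ==
y | g
p | 9
q | 2
s | 8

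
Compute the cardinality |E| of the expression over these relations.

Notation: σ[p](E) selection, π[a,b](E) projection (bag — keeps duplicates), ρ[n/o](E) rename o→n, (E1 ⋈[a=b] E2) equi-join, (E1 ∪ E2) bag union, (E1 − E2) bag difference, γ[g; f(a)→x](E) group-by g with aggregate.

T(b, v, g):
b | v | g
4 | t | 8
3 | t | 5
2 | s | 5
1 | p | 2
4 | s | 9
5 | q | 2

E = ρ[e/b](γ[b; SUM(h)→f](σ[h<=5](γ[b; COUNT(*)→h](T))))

Stepwise |·|:
  T → 6
  γ[b; COUNT(*)→h](T) → 5
  σ[h<=5](γ[b; COUNT(*)→h](T)) → 5
  γ[b; SUM(h)→f](σ[h<=5](γ[b; COUNT(*)→h](T))) → 5
  ρ[e/b](γ[b; SUM(h)→f](σ[h<=5](γ[b; COUNT(*)→h](T)))) → 5

|E| = 5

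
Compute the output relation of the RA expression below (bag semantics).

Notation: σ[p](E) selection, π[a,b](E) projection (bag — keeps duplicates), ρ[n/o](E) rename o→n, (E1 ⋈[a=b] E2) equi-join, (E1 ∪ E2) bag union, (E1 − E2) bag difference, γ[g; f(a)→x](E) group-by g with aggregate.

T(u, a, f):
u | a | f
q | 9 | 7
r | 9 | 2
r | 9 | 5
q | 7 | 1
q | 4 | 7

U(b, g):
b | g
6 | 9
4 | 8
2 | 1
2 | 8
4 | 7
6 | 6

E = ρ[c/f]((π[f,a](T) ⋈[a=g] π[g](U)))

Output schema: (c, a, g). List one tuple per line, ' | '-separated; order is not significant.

Row counts bottom-up:
  T → 5
  π[f,a](T) → 5
  U → 6
  π[g](U) → 6
  (π[f,a](T) ⋈[a=g] π[g](U)) → 4
  ρ[c/f]((π[f,a](T) ⋈[a=g] π[g](U))) → 4

== RESULT ==
c | a | g
1 | 7 | 7
2 | 9 | 9
5 | 9 | 9
7 | 9 | 9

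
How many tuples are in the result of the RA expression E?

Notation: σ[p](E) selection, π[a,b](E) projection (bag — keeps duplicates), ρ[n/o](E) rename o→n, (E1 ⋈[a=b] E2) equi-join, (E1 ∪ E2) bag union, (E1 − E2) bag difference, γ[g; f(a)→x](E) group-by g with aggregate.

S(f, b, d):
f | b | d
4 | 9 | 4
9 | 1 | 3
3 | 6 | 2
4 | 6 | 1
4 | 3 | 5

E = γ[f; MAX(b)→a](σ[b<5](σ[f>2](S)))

Per-node cardinality:
  S → 5
  σ[f>2](S) → 5
  σ[b<5](σ[f>2](S)) → 2
  γ[f; MAX(b)→a](σ[b<5](σ[f>2](S))) → 2

|E| = 2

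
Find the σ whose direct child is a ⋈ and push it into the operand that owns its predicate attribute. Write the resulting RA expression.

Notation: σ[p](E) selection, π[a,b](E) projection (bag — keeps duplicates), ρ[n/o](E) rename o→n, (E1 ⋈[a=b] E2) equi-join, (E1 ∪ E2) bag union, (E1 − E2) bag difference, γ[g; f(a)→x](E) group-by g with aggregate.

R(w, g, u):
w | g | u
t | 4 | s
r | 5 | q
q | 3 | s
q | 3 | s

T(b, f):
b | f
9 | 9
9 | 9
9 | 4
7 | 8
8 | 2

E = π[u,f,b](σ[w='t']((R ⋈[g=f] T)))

σ filters on w, owned by the left side.
E' = π[u,f,b]((σ[w='t'](R) ⋈[g=f] T))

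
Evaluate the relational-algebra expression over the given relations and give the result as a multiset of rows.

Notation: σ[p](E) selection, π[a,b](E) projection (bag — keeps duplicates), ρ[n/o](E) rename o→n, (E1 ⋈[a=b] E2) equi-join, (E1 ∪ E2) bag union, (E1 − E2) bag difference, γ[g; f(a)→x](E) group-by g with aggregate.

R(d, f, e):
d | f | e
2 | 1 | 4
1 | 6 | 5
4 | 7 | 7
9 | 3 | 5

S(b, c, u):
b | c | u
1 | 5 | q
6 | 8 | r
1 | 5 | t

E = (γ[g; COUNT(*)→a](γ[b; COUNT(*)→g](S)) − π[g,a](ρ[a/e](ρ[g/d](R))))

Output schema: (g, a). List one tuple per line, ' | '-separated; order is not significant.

Stepwise |·|:
  S → 3
  γ[b; COUNT(*)→g](S) → 2
  γ[g; COUNT(*)→a](γ[b; COUNT(*)→g](S)) → 2
  R → 4
  ρ[g/d](R) → 4
  ρ[a/e](ρ[g/d](R)) → 4
  π[g,a](ρ[a/e](ρ[g/d](R))) → 4
  (γ[g; COUNT(*)→a](γ[b; COUNT(*)→g](S)) − π[g,a](ρ[a/e](ρ[g/d](R)))) → 2

== RESULT ==
g | a
1 | 1
2 | 1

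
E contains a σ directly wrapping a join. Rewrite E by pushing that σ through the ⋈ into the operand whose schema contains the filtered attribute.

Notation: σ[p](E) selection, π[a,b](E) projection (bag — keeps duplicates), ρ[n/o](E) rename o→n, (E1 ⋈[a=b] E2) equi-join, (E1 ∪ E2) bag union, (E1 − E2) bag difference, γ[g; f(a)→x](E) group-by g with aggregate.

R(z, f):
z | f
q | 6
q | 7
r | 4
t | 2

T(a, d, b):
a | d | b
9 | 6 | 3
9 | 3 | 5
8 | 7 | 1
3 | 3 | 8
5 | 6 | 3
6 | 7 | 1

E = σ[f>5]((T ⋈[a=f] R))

σ filters on f, owned by the right side.
E' = (T ⋈[a=f] σ[f>5](R))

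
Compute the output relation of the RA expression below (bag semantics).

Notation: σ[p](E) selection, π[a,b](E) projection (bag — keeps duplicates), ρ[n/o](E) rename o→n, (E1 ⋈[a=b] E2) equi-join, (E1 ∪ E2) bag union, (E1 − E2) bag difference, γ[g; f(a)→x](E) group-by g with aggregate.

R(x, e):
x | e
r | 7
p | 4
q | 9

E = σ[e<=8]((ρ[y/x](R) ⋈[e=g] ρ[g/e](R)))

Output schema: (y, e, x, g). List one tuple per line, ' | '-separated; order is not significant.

Row counts bottom-up:
  R → 3
  ρ[y/x](R) → 3
  R → 3
  ρ[g/e](R) → 3
  (ρ[y/x](R) ⋈[e=g] ρ[g/e](R)) → 3
  σ[e<=8]((ρ[y/x](R) ⋈[e=g] ρ[g/e](R))) → 2

== RESULT ==
y | e | x | g
p | 4 | p | 4
r | 7 | r | 7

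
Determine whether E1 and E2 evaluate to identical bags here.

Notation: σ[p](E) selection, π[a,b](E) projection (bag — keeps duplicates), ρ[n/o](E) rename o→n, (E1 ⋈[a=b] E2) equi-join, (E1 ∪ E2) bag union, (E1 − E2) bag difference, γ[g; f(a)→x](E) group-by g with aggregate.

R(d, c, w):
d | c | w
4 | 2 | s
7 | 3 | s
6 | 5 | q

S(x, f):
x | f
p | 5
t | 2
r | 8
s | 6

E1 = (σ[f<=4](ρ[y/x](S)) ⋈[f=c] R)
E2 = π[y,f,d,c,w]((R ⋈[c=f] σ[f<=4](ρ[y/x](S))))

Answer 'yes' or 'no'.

E1 subexpression sizes:
  S → 4
  ρ[y/x](S) → 4
  σ[f<=4](ρ[y/x](S)) → 1
  R → 3
  (σ[f<=4](ρ[y/x](S)) ⋈[f=c] R) → 1
E2 subexpression sizes:
  R → 3
  S → 4
  ρ[y/x](S) → 4
  σ[f<=4](ρ[y/x](S)) → 1
  (R ⋈[c=f] σ[f<=4](ρ[y/x](S))) → 1
  π[y,f,d,c,w]((R ⋈[c=f] σ[f<=4](ρ[y/x](S)))) → 1

E1 and E2 produce the same multiset:
y | f | d | c | w
t | 2 | 4 | 2 | s

yes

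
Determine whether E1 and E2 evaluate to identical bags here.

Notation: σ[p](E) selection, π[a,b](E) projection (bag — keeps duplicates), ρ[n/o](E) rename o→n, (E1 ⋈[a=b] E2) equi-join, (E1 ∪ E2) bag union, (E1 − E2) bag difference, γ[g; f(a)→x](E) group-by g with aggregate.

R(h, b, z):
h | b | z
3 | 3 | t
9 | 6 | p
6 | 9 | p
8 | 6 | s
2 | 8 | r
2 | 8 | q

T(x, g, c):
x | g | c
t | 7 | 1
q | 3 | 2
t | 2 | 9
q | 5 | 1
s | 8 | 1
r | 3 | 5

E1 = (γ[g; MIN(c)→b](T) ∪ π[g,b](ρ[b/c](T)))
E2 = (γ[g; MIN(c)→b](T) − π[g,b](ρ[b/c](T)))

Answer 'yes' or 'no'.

E1 per-node cardinality:
  T → 6
  γ[g; MIN(c)→b](T) → 5
  T → 6
  ρ[b/c](T) → 6
  π[g,b](ρ[b/c](T)) → 6
  (γ[g; MIN(c)→b](T) ∪ π[g,b](ρ[b/c](T))) → 11
E2 per-node cardinality:
  T → 6
  γ[g; MIN(c)→b](T) → 5
  T → 6
  ρ[b/c](T) → 6
  π[g,b](ρ[b/c](T)) → 6
  (γ[g; MIN(c)→b](T) − π[g,b](ρ[b/c](T))) → 0

E1 result:
g | b
2 | 9
2 | 9
3 | 2
3 | 2
3 | 5
5 | 1
5 | 1
7 | 1
7 | 1
8 | 1
8 | 1
E2 result:
g | b
(0 rows)
Witness: (2, 9) appears 2× in E1 but 0× in E2.

no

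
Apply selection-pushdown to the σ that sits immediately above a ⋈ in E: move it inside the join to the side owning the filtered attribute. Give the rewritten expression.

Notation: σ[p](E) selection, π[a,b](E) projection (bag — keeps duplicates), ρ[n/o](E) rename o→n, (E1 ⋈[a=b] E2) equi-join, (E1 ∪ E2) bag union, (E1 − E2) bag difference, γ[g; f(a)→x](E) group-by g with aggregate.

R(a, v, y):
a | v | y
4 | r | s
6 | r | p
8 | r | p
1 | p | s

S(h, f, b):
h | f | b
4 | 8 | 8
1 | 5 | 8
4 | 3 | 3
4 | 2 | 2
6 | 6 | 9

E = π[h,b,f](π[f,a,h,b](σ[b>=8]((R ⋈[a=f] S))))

σ filters on b, owned by the right side.
E' = π[h,b,f](π[f,a,h,b]((R ⋈[a=f] σ[b>=8](S))))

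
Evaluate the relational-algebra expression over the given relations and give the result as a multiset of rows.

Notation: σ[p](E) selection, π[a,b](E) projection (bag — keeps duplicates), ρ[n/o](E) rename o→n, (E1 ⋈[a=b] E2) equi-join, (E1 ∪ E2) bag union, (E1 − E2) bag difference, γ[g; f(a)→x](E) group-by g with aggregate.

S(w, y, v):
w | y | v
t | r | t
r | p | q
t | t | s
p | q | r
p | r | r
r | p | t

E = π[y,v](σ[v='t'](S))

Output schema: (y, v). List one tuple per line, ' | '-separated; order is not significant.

Subexpression sizes:
  S → 6
  σ[v='t'](S) → 2
  π[y,v](σ[v='t'](S)) → 2

== RESULT ==
y | v
p | t
r | t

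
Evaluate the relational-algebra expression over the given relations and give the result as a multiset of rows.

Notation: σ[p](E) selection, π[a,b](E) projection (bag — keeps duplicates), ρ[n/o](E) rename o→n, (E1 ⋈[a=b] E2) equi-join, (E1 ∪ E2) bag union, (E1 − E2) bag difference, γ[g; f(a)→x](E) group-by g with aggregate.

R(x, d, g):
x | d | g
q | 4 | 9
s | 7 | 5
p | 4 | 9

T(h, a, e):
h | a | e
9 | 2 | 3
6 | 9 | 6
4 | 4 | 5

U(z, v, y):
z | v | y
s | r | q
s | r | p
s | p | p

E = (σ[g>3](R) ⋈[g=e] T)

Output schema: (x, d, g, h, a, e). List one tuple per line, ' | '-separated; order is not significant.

Stepwise |·|:
  R → 3
  σ[g>3](R) → 3
  T → 3
  (σ[g>3](R) ⋈[g=e] T) → 1

== RESULT ==
x | d | g | h | a | e
s | 7 | 5 | 4 | 4 | 5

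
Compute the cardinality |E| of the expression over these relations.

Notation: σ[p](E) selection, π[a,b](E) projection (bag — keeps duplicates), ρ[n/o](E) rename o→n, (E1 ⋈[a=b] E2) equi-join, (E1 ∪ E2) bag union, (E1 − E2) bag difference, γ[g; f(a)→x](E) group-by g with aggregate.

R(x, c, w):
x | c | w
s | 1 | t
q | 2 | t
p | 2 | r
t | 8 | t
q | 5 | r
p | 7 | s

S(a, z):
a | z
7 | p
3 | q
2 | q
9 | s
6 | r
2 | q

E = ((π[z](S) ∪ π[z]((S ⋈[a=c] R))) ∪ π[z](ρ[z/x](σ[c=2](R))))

Row counts bottom-up:
  S → 6
  π[z](S) → 6
  S → 6
  R → 6
  (S ⋈[a=c] R) → 5
  π[z]((S ⋈[a=c] R)) → 5
  (π[z](S) ∪ π[z]((S ⋈[a=c] R))) → 11
  R → 6
  σ[c=2](R) → 2
  ρ[z/x](σ[c=2](R)) → 2
  π[z](ρ[z/x](σ[c=2](R))) → 2
  ((π[z](S) ∪ π[z]((S ⋈[a=c] R))) ∪ π[z](ρ[z/x](σ[c=2](R)))) → 13

|E| = 13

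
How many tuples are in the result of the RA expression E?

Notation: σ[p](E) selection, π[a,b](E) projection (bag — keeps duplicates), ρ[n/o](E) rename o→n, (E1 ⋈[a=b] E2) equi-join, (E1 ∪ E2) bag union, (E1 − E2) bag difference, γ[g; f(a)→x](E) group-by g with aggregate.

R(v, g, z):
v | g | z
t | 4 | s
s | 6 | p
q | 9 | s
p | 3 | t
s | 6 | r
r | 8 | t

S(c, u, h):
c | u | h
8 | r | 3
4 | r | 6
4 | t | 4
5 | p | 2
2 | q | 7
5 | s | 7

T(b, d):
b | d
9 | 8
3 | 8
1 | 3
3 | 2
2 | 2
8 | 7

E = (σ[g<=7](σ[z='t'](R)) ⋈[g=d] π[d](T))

Subexpression sizes:
  R → 6
  σ[z='t'](R) → 2
  σ[g<=7](σ[z='t'](R)) → 1
  T → 6
  π[d](T) → 6
  (σ[g<=7](σ[z='t'](R)) ⋈[g=d] π[d](T)) → 1

|E| = 1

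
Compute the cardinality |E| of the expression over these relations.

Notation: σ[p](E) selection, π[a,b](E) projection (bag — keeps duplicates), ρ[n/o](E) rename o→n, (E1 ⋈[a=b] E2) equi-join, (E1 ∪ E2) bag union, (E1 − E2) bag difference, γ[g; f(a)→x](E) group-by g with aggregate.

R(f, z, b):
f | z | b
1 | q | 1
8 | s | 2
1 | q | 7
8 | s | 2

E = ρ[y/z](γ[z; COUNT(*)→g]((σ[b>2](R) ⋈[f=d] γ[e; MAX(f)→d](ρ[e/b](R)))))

Stepwise |·|:
  R → 4
  σ[b>2](R) → 1
  R → 4
  ρ[e/b](R) → 4
  γ[e; MAX(f)→d](ρ[e/b](R)) → 3
  (σ[b>2](R) ⋈[f=d] γ[e; MAX(f)→d](ρ[e/b](R))) → 2
  γ[z; COUNT(*)→g]((σ[b>2](R) ⋈[f=d] γ[e; MAX(f)→d](ρ[e/b](R)))) → 1
  ρ[y/z](γ[z; COUNT(*)→g]((σ[b>2](R) ⋈[f=d] γ[e; MAX(f)→d](ρ[e/b](R))))) → 1

|E| = 1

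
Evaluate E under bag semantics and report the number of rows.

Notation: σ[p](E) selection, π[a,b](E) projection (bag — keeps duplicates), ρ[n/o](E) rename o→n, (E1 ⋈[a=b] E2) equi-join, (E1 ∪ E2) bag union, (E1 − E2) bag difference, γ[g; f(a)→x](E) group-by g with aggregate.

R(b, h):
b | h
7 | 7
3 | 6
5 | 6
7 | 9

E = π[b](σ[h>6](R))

Subexpression sizes:
  R → 4
  σ[h>6](R) → 2
  π[b](σ[h>6](R)) → 2

|E| = 2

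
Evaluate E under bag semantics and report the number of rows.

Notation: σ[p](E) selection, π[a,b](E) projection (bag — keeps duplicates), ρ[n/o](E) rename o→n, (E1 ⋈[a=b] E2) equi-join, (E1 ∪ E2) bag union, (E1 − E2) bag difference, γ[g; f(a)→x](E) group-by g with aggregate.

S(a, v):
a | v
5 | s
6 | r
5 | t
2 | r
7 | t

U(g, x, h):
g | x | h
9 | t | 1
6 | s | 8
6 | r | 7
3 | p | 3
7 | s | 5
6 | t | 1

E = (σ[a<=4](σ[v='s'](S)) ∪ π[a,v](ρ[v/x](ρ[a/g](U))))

Row counts bottom-up:
  S → 5
  σ[v='s'](S) → 1
  σ[a<=4](σ[v='s'](S)) → 0
  U → 6
  ρ[a/g](U) → 6
  ρ[v/x](ρ[a/g](U)) → 6
  π[a,v](ρ[v/x](ρ[a/g](U))) → 6
  (σ[a<=4](σ[v='s'](S)) ∪ π[a,v](ρ[v/x](ρ[a/g](U)))) → 6

|E| = 6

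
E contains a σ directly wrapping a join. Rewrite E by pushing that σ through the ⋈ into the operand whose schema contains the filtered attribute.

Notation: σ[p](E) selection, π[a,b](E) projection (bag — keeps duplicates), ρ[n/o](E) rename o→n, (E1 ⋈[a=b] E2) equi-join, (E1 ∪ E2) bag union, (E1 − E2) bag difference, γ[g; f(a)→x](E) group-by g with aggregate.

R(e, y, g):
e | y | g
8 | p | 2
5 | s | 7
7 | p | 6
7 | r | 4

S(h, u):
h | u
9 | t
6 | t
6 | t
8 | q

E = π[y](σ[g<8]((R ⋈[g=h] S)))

σ filters on g, owned by the left side.
E' = π[y]((σ[g<8](R) ⋈[g=h] S))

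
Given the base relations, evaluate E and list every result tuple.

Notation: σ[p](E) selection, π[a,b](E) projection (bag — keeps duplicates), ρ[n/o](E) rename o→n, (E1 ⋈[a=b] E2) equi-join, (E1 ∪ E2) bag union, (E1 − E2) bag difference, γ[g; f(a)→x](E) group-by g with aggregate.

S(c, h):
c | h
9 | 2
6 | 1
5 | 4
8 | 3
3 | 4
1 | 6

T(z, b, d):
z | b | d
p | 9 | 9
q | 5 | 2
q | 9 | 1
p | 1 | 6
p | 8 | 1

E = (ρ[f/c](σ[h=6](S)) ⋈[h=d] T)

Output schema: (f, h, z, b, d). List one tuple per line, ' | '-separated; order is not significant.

Stepwise |·|:
  S → 6
  σ[h=6](S) → 1
  ρ[f/c](σ[h=6](S)) → 1
  T → 5
  (ρ[f/c](σ[h=6](S)) ⋈[h=d] T) → 1

== RESULT ==
f | h | z | b | d
1 | 6 | p | 1 | 6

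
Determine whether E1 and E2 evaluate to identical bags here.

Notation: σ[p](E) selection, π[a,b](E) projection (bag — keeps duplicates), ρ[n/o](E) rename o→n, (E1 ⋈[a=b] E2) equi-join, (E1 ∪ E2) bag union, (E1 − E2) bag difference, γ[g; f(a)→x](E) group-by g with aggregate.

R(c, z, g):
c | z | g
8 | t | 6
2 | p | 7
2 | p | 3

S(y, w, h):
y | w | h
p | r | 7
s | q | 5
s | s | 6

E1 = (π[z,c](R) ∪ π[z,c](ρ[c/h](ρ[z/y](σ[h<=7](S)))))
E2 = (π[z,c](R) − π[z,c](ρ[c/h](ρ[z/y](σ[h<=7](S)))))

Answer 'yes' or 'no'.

E1 per-node cardinality:
  R → 3
  π[z,c](R) → 3
  S → 3
  σ[h<=7](S) → 3
  ρ[z/y](σ[h<=7](S)) → 3
  ρ[c/h](ρ[z/y](σ[h<=7](S))) → 3
  π[z,c](ρ[c/h](ρ[z/y](σ[h<=7](S)))) → 3
  (π[z,c](R) ∪ π[z,c](ρ[c/h](ρ[z/y](σ[h<=7](S))))) → 6
E2 per-node cardinality:
  R → 3
  π[z,c](R) → 3
  S → 3
  σ[h<=7](S) → 3
  ρ[z/y](σ[h<=7](S)) → 3
  ρ[c/h](ρ[z/y](σ[h<=7](S))) → 3
  π[z,c](ρ[c/h](ρ[z/y](σ[h<=7](S)))) → 3
  (π[z,c](R) − π[z,c](ρ[c/h](ρ[z/y](σ[h<=7](S))))) → 3

E1 result:
z | c
p | 2
p | 2
p | 7
s | 5
s | 6
t | 8
E2 result:
z | c
p | 2
p | 2
t | 8
Witness: ('s', 6) appears 1× in E1 but 0× in E2.

no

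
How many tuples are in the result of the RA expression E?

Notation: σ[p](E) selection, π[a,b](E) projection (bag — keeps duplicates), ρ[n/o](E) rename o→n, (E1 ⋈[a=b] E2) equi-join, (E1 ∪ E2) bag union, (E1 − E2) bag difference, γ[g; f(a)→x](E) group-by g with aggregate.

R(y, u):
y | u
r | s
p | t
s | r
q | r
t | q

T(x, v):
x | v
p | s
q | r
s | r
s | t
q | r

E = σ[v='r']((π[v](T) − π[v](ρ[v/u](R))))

Subexpression sizes:
  T → 5
  π[v](T) → 5
  R → 5
  ρ[v/u](R) → 5
  π[v](ρ[v/u](R)) → 5
  (π[v](T) − π[v](ρ[v/u](R))) → 1
  σ[v='r']((π[v](T) − π[v](ρ[v/u](R)))) → 1

|E| = 1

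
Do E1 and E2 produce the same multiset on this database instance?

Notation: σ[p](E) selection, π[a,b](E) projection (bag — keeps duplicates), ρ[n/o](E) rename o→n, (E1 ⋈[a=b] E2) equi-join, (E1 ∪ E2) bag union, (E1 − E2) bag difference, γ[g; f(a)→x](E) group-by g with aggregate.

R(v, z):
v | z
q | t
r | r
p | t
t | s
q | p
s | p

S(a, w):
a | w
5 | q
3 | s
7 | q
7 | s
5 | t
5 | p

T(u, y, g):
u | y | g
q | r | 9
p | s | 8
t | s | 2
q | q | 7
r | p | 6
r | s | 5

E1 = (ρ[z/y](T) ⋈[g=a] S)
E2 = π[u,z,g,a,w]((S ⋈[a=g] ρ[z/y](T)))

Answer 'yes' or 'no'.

E1 stepwise |·|:
  T → 6
  ρ[z/y](T) → 6
  S → 6
  (ρ[z/y](T) ⋈[g=a] S) → 5
E2 stepwise |·|:
  S → 6
  T → 6
  ρ[z/y](T) → 6
  (S ⋈[a=g] ρ[z/y](T)) → 5
  π[u,z,g,a,w]((S ⋈[a=g] ρ[z/y](T))) → 5

E1 and E2 produce the same multiset:
u | z | g | a | w
q | q | 7 | 7 | q
q | q | 7 | 7 | s
r | s | 5 | 5 | p
r | s | 5 | 5 | q
r | s | 5 | 5 | t

yes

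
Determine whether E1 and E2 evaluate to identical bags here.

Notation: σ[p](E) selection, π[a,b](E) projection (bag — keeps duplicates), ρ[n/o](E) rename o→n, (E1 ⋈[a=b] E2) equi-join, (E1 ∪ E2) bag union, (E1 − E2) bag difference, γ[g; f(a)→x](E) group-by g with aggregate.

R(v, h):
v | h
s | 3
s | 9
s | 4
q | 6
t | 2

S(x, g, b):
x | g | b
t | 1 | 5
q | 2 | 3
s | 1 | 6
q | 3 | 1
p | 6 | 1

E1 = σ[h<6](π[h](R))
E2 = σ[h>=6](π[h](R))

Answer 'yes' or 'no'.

E1 stepwise |·|:
  R → 5
  π[h](R) → 5
  σ[h<6](π[h](R)) → 3
E2 stepwise |·|:
  R → 5
  π[h](R) → 5
  σ[h>=6](π[h](R)) → 2

E1 result:
h
2
3
4
E2 result:
h
6
9
Witness: (6,) appears 0× in E1 but 1× in E2.

no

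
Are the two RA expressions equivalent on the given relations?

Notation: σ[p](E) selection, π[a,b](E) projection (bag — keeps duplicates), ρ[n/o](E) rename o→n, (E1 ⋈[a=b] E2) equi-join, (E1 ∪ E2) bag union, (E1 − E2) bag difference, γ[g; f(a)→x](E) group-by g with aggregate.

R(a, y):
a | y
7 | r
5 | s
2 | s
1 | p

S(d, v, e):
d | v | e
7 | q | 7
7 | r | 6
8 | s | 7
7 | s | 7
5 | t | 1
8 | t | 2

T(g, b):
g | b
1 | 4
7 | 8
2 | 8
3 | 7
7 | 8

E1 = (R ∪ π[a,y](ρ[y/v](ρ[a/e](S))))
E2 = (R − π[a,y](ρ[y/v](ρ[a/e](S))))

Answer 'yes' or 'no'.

E1 subexpression sizes:
  R → 4
  S → 6
  ρ[a/e](S) → 6
  ρ[y/v](ρ[a/e](S)) → 6
  π[a,y](ρ[y/v](ρ[a/e](S))) → 6
  (R ∪ π[a,y](ρ[y/v](ρ[a/e](S)))) → 10
E2 subexpression sizes:
  R → 4
  S → 6
  ρ[a/e](S) → 6
  ρ[y/v](ρ[a/e](S)) → 6
  π[a,y](ρ[y/v](ρ[a/e](S))) → 6
  (R − π[a,y](ρ[y/v](ρ[a/e](S)))) → 4

E1 result:
a | y
1 | p
1 | t
2 | s
2 | t
5 | s
6 | r
7 | q
7 | r
7 | s
7 | s
E2 result:
a | y
1 | p
2 | s
5 | s
7 | r
Witness: (7, 's') appears 2× in E1 but 0× in E2.

no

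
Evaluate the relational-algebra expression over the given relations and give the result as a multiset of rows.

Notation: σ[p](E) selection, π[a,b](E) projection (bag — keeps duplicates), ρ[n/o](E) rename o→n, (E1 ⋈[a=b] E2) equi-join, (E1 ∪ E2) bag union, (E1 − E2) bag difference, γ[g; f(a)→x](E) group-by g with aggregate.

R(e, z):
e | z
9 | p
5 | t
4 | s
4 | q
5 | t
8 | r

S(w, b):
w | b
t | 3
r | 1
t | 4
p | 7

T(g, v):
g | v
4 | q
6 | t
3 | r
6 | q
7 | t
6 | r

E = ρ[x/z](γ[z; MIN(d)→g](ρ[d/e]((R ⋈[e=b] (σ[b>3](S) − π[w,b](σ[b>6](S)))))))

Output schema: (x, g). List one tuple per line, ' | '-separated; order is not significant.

Row counts bottom-up:
  R → 6
  S → 4
  σ[b>3](S) → 2
  S → 4
  σ[b>6](S) → 1
  π[w,b](σ[b>6](S)) → 1
  (σ[b>3](S) − π[w,b](σ[b>6](S))) → 1
  (R ⋈[e=b] (σ[b>3](S) − π[w,b](σ[b>6](S)))) → 2
  ρ[d/e]((R ⋈[e=b] (σ[b>3](S) − π[w,b](σ[b>6](S))))) → 2
  γ[z; MIN(d)→g](ρ[d/e]((R ⋈[e=b] (σ[b>3](S) − π[w,b](σ[b>6](S)))))) → 2
  ρ[x/z](γ[z; MIN(d)→g](ρ[d/e]((R ⋈[e=b] (σ[b>3](S) − π[w,b](σ[b>6](S))))))) → 2

== RESULT ==
x | g
q | 4
s | 4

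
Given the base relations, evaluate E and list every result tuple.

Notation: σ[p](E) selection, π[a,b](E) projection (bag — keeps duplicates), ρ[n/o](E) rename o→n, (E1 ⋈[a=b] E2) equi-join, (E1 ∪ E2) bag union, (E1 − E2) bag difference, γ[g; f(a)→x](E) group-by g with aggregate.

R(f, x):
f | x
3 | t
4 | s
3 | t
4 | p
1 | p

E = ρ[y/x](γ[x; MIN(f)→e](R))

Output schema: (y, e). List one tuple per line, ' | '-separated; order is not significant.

Stepwise |·|:
  R → 5
  γ[x; MIN(f)→e](R) → 3
  ρ[y/x](γ[x; MIN(f)→e](R)) → 3

== RESULT ==
y | e
p | 1
s | 4
t | 3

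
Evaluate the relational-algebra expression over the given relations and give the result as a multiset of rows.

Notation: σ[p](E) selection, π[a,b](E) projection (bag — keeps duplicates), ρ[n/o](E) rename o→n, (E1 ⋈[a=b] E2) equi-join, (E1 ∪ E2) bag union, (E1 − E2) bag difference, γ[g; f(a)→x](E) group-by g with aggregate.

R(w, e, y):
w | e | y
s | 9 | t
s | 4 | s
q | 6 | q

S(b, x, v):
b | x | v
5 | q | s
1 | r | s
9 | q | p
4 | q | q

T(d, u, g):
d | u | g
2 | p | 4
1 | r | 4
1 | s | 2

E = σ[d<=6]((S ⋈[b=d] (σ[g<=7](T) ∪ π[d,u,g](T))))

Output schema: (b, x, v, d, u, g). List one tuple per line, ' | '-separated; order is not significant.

Per-node cardinality:
  S → 4
  T → 3
  σ[g<=7](T) → 3
  T → 3
  π[d,u,g](T) → 3
  (σ[g<=7](T) ∪ π[d,u,g](T)) → 6
  (S ⋈[b=d] (σ[g<=7](T) ∪ π[d,u,g](T))) → 4
  σ[d<=6]((S ⋈[b=d] (σ[g<=7](T) ∪ π[d,u,g](T)))) → 4

== RESULT ==
b | x | v | d | u | g
1 | r | s | 1 | r | 4
1 | r | s | 1 | r | 4
1 | r | s | 1 | s | 2
1 | r | s | 1 | s | 2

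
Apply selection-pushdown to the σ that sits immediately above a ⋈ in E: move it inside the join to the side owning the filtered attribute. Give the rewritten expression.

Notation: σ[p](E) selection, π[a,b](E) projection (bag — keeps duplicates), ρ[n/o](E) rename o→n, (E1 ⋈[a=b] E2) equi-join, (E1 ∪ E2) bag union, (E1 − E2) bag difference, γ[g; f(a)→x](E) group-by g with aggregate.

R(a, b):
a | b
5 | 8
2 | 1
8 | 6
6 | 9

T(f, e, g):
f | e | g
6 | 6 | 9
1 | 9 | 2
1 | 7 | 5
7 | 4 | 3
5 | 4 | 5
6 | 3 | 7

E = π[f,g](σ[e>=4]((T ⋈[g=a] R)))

σ filters on e, owned by the left side.
E' = π[f,g]((σ[e>=4](T) ⋈[g=a] R))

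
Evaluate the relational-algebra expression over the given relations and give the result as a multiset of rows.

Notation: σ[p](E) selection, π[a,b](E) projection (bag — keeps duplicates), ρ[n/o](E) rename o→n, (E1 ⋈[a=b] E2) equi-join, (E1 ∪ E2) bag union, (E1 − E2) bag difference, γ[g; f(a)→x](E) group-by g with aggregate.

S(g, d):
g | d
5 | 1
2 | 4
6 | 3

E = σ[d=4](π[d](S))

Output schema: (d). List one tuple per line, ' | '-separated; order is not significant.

Subexpression sizes:
  S → 3
  π[d](S) → 3
  σ[d=4](π[d](S)) → 1

== RESULT ==
d
4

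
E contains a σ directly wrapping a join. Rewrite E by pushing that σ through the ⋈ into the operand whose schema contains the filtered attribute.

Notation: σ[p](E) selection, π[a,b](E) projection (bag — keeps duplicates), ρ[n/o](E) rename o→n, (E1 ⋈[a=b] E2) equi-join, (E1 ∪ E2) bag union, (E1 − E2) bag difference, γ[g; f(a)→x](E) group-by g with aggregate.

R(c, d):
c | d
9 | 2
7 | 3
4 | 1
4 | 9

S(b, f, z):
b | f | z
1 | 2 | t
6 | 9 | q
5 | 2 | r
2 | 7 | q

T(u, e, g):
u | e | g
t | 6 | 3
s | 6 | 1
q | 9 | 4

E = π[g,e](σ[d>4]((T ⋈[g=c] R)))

σ filters on d, owned by the right side.
E' = π[g,e]((T ⋈[g=c] σ[d>4](R)))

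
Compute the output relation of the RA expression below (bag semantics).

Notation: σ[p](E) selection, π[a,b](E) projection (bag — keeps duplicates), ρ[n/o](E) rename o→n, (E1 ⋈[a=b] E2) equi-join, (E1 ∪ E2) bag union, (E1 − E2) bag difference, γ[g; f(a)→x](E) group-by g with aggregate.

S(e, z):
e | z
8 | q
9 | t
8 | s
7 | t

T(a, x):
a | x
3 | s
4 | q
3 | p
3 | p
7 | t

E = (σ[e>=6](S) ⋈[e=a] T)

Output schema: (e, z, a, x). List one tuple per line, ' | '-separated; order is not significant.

Per-node cardinality:
  S → 4
  σ[e>=6](S) → 4
  T → 5
  (σ[e>=6](S) ⋈[e=a] T) → 1

== RESULT ==
e | z | a | x
7 | t | 7 | t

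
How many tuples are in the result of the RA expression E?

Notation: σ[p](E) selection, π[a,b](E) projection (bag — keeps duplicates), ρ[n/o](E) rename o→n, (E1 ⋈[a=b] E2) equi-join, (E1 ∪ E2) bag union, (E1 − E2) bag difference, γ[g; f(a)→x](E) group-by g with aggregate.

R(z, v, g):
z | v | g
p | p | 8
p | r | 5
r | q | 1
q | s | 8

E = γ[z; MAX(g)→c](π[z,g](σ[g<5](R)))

Stepwise |·|:
  R → 4
  σ[g<5](R) → 1
  π[z,g](σ[g<5](R)) → 1
  γ[z; MAX(g)→c](π[z,g](σ[g<5](R))) → 1

|E| = 1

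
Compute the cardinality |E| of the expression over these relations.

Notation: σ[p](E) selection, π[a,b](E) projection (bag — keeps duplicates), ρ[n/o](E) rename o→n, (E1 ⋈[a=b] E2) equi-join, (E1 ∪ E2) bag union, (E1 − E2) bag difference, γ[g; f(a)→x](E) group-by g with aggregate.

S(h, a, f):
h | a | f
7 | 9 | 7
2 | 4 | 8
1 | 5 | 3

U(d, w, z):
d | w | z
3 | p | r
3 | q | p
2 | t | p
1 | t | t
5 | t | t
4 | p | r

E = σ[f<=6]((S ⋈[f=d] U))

Stepwise |·|:
  S → 3
  U → 6
  (S ⋈[f=d] U) → 2
  σ[f<=6]((S ⋈[f=d] U)) → 2

|E| = 2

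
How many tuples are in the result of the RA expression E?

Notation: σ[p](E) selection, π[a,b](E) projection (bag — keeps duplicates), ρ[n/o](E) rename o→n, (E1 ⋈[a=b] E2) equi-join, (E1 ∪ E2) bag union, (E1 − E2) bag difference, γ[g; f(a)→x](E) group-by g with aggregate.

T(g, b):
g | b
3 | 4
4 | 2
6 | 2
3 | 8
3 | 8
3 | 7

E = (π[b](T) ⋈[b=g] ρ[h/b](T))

Subexpression sizes:
  T → 6
  π[b](T) → 6
  T → 6
  ρ[h/b](T) → 6
  (π[b](T) ⋈[b=g] ρ[h/b](T)) → 1

|E| = 1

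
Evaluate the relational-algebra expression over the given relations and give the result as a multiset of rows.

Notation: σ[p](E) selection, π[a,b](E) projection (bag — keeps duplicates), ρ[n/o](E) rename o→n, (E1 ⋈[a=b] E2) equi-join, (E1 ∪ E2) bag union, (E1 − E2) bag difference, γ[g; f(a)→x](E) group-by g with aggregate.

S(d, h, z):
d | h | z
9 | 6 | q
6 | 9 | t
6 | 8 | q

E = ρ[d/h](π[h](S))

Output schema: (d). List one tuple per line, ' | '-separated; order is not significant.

Per-node cardinality:
  S → 3
  π[h](S) → 3
  ρ[d/h](π[h](S)) → 3

== RESULT ==
d
6
8
9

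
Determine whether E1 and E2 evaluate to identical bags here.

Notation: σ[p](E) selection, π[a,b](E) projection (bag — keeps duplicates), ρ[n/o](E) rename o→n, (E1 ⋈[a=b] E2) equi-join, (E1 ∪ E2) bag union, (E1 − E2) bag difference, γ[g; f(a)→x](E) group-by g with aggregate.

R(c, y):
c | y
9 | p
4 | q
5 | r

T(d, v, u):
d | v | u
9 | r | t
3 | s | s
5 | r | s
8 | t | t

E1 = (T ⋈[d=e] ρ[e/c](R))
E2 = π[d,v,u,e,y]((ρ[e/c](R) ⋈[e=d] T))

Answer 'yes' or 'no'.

E1 stepwise |·|:
  T → 4
  R → 3
  ρ[e/c](R) → 3
  (T ⋈[d=e] ρ[e/c](R)) → 2
E2 stepwise |·|:
  R → 3
  ρ[e/c](R) → 3
  T → 4
  (ρ[e/c](R) ⋈[e=d] T) → 2
  π[d,v,u,e,y]((ρ[e/c](R) ⋈[e=d] T)) → 2

E1 and E2 produce the same multiset:
d | v | u | e | y
5 | r | s | 5 | r
9 | r | t | 9 | p

yes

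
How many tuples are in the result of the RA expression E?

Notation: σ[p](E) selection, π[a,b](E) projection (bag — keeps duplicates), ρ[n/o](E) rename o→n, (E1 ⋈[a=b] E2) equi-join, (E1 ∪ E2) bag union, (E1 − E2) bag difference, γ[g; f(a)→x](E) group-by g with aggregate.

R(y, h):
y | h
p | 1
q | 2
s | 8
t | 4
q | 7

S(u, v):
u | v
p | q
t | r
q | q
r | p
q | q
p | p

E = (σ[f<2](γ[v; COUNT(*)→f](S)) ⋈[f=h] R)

Subexpression sizes:
  S → 6
  γ[v; COUNT(*)→f](S) → 3
  σ[f<2](γ[v; COUNT(*)→f](S)) → 1
  R → 5
  (σ[f<2](γ[v; COUNT(*)→f](S)) ⋈[f=h] R) → 1

|E| = 1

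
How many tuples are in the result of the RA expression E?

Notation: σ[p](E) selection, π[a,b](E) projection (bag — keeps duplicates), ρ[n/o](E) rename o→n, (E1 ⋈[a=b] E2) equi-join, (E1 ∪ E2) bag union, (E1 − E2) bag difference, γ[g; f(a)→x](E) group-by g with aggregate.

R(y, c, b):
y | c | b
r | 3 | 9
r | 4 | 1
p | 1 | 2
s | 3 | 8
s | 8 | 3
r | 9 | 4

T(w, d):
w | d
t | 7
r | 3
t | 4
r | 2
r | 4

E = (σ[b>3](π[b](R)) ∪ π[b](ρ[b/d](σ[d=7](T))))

Subexpression sizes:
  R → 6
  π[b](R) → 6
  σ[b>3](π[b](R)) → 3
  T → 5
  σ[d=7](T) → 1
  ρ[b/d](σ[d=7](T)) → 1
  π[b](ρ[b/d](σ[d=7](T))) → 1
  (σ[b>3](π[b](R)) ∪ π[b](ρ[b/d](σ[d=7](T)))) → 4

|E| = 4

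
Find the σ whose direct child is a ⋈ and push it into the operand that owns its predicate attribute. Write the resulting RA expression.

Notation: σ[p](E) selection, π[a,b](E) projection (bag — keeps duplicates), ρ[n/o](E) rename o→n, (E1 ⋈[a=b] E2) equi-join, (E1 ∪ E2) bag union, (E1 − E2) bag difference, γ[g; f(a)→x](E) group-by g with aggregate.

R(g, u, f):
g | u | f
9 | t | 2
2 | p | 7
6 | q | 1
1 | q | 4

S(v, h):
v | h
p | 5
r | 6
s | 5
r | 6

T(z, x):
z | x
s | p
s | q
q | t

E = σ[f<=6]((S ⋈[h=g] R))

σ filters on f, owned by the right side.
E' = (S ⋈[h=g] σ[f<=6](R))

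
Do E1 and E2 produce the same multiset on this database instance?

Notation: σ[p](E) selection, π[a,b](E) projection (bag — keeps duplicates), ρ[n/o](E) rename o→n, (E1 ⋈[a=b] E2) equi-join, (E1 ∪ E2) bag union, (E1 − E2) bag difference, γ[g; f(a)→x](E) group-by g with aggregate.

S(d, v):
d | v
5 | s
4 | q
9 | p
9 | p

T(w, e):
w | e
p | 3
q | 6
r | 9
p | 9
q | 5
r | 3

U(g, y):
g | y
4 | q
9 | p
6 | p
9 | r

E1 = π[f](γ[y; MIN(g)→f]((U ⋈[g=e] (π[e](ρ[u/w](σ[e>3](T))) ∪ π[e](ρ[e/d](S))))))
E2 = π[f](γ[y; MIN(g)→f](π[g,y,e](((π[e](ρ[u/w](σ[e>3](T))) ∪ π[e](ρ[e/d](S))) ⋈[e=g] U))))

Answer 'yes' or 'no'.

E1 row counts bottom-up:
  U → 4
  T → 6
  σ[e>3](T) → 4
  ρ[u/w](σ[e>3](T)) → 4
  π[e](ρ[u/w](σ[e>3](T))) → 4
  S → 4
  ρ[e/d](S) → 4
  π[e](ρ[e/d](S)) → 4
  (π[e](ρ[u/w](σ[e>3](T))) ∪ π[e](ρ[e/d](S))) → 8
  (U ⋈[g=e] (π[e](ρ[u/w](σ[e>3](T))) ∪ π[e](ρ[e/d](S)))) → 10
  γ[y; MIN(g)→f]((U ⋈[g=e] (π[e](ρ[u/w](σ[e>3](T))) ∪ π[e](ρ[e/d](S))))) → 3
  π[f](γ[y; MIN(g)→f]((U ⋈[g=e] (π[e](ρ[u/w](σ[e>3](T))) ∪ π[e](ρ[e/d](S)))))) → 3
E2 row counts bottom-up:
  T → 6
  σ[e>3](T) → 4
  ρ[u/w](σ[e>3](T)) → 4
  π[e](ρ[u/w](σ[e>3](T))) → 4
  S → 4
  ρ[e/d](S) → 4
  π[e](ρ[e/d](S)) → 4
  (π[e](ρ[u/w](σ[e>3](T))) ∪ π[e](ρ[e/d](S))) → 8
  U → 4
  ((π[e](ρ[u/w](σ[e>3](T))) ∪ π[e](ρ[e/d](S))) ⋈[e=g] U) → 10
  π[g,y,e](((π[e](ρ[u/w](σ[e>3](T))) ∪ π[e](ρ[e/d](S))) ⋈[e=g] U)) → 10
  γ[y; MIN(g)→f](π[g,y,e](((π[e](ρ[u/w](σ[e>3](T))) ∪ π[e](ρ[e/d](S))) ⋈[e=g] U))) → 3
  π[f](γ[y; MIN(g)→f](π[g,y,e](((π[e](ρ[u/w](σ[e>3](T))) ∪ π[e](ρ[e/d](S))) ⋈[e=g] U)))) → 3

E1 and E2 produce the same multiset:
f
4
6
9

yes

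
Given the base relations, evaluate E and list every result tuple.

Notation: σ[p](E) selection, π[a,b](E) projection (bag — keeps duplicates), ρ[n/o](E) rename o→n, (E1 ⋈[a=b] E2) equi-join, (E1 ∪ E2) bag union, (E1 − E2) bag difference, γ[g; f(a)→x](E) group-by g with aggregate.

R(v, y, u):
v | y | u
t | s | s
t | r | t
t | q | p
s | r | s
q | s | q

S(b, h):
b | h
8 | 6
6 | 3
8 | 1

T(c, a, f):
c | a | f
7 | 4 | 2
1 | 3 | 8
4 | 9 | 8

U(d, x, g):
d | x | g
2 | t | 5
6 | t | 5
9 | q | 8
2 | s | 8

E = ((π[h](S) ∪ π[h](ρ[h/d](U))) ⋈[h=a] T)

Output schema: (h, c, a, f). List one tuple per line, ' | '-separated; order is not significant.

Subexpression sizes:
  S → 3
  π[h](S) → 3
  U → 4
  ρ[h/d](U) → 4
  π[h](ρ[h/d](U)) → 4
  (π[h](S) ∪ π[h](ρ[h/d](U))) → 7
  T → 3
  ((π[h](S) ∪ π[h](ρ[h/d](U))) ⋈[h=a] T) → 2

== RESULT ==
h | c | a | f
3 | 1 | 3 | 8
9 | 4 | 9 | 8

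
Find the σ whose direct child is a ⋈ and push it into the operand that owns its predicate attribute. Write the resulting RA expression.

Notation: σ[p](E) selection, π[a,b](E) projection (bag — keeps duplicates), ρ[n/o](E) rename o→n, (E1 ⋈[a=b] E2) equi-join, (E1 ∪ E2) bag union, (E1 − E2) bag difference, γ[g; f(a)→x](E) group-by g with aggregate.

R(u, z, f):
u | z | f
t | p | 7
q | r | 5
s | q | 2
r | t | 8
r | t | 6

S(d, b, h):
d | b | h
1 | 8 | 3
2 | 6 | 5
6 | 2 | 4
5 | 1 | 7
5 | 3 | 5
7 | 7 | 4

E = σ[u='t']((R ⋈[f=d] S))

σ filters on u, owned by the left side.
E' = (σ[u='t'](R) ⋈[f=d] S)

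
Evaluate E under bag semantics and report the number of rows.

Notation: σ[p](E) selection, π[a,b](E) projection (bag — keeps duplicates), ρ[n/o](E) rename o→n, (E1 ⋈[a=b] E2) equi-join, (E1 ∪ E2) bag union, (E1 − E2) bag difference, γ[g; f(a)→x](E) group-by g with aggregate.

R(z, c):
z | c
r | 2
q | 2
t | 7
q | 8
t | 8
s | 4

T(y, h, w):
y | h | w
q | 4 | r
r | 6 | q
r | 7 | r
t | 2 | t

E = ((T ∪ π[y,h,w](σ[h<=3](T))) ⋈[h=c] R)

Row counts bottom-up:
  T → 4
  T → 4
  σ[h<=3](T) → 1
  π[y,h,w](σ[h<=3](T)) → 1
  (T ∪ π[y,h,w](σ[h<=3](T))) → 5
  R → 6
  ((T ∪ π[y,h,w](σ[h<=3](T))) ⋈[h=c] R) → 6

|E| = 6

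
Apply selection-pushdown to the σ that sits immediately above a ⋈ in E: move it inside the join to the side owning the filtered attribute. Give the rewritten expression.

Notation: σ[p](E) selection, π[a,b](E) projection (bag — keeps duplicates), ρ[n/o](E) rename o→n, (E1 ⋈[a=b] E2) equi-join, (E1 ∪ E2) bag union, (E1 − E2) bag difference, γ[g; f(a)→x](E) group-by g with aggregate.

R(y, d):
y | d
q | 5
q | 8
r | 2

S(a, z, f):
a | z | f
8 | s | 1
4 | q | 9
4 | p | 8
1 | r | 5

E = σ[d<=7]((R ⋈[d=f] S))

σ filters on d, owned by the left side.
E' = (σ[d<=7](R) ⋈[d=f] S)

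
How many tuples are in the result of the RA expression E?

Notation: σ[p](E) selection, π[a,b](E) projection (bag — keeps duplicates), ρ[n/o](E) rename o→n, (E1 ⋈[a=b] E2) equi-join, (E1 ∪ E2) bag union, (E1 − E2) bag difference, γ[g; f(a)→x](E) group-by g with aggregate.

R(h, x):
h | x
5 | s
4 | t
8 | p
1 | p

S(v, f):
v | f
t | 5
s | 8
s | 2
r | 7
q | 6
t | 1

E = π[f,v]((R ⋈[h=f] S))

Stepwise |·|:
  R → 4
  S → 6
  (R ⋈[h=f] S) → 3
  π[f,v]((R ⋈[h=f] S)) → 3

|E| = 3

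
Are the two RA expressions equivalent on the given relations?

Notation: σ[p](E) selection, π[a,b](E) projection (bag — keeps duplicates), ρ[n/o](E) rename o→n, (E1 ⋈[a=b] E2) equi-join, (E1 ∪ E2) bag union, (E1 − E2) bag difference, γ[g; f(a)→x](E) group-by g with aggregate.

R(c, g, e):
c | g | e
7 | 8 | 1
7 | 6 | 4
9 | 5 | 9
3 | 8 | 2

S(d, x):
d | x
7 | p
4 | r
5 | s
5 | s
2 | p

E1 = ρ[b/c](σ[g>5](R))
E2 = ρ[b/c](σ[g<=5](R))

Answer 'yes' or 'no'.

E1 per-node cardinality:
  R → 4
  σ[g>5](R) → 3
  ρ[b/c](σ[g>5](R)) → 3
E2 per-node cardinality:
  R → 4
  σ[g<=5](R) → 1
  ρ[b/c](σ[g<=5](R)) → 1

E1 result:
b | g | e
3 | 8 | 2
7 | 6 | 4
7 | 8 | 1
E2 result:
b | g | e
9 | 5 | 9
Witness: (9, 5, 9) appears 0× in E1 but 1× in E2.

no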